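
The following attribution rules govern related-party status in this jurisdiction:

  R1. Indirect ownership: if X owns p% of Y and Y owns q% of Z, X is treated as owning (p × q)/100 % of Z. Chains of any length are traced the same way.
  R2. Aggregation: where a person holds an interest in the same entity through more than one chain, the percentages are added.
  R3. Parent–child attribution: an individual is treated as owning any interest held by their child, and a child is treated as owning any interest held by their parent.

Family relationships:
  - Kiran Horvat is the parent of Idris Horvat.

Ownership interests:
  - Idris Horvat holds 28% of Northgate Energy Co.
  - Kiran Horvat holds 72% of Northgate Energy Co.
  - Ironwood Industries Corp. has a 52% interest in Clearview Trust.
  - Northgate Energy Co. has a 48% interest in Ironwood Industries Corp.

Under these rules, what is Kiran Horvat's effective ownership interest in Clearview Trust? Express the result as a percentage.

24.96%

By parent–child attribution (R3), Kiran Horvat is treated as also owning Idris Horvat's interest in Northgate Energy Co, giving 72% + 28% = 100%.
Chain via Northgate Energy Co. → Ironwood Industries Corp. (R1): 100% × 48% × 52% = 24.96% of Clearview Trust.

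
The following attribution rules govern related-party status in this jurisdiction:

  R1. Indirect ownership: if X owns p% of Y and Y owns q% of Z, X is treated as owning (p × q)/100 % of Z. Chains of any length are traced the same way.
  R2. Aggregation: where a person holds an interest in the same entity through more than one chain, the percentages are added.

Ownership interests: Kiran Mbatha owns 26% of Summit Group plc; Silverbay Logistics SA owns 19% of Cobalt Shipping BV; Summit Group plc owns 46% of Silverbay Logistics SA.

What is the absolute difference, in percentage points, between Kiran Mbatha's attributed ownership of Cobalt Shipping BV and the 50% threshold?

Chain via Summit Group plc → Silverbay Logistics SA (R1): 26% × 46% × 19% = 2.2724% of Cobalt Shipping BV.
2.2724% falls short of the 50% threshold by 47.7276 percentage points.

47.7276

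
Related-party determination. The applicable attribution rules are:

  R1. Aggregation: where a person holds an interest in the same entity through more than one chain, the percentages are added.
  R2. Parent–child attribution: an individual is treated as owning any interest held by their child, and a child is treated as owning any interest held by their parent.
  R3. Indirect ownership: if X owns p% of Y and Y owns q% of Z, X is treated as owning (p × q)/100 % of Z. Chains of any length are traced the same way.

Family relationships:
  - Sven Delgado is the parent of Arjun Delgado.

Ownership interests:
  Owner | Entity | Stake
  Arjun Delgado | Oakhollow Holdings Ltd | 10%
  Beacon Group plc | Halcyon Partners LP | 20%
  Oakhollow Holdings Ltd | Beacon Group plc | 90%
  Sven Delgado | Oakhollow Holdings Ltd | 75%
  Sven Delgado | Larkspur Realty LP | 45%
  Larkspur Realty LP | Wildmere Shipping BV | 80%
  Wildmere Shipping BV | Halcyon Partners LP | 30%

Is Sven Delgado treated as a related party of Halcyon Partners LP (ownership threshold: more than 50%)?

By parent–child attribution (R2), Sven Delgado is treated as also owning Arjun Delgado's interest in Oakhollow Holdings Ltd, giving 75% + 10% = 85%.
Chain via Larkspur Realty LP → Wildmere Shipping BV (R3): 45% × 80% × 30% = 10.8% of Halcyon Partners LP.
Chain via Oakhollow Holdings Ltd → Beacon Group plc (R3): 85% × 90% × 20% = 15.3% of Halcyon Partners LP.
Aggregating (R1): 10.8% + 15.3% = 26.1%.
26.1% does not exceed the 50% threshold, so Sven is not a related party to Halcyon Partners LP.

No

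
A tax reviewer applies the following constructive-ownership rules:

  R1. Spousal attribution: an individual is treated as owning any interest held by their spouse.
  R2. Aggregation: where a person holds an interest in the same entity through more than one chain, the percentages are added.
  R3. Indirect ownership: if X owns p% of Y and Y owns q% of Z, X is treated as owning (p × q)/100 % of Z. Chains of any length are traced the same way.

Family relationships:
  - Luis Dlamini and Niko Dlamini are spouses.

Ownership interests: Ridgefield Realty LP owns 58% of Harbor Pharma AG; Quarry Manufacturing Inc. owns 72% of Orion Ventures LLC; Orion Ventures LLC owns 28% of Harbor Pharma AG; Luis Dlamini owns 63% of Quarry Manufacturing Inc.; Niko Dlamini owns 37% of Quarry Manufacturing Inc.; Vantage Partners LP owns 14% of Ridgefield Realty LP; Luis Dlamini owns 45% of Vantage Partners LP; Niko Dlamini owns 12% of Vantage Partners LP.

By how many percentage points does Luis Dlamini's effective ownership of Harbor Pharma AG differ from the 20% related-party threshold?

4.7884

By spousal attribution (R1), Luis Dlamini is treated as also owning Niko Dlamini's interest in Vantage Partners LP, giving 45% + 12% = 57%.
By spousal attribution (R1), Luis Dlamini is treated as also owning Niko Dlamini's interest in Quarry Manufacturing Inc, giving 63% + 37% = 100%.
Chain via Vantage Partners LP → Ridgefield Realty LP (R3): 57% × 14% × 58% = 4.6284% of Harbor Pharma AG.
Chain via Quarry Manufacturing Inc. → Orion Ventures LLC (R3): 100% × 72% × 28% = 20.16% of Harbor Pharma AG.
Aggregating (R2): 4.6284% + 20.16% = 24.7884%.
24.7884% exceeds the 20% threshold by 4.7884 percentage points.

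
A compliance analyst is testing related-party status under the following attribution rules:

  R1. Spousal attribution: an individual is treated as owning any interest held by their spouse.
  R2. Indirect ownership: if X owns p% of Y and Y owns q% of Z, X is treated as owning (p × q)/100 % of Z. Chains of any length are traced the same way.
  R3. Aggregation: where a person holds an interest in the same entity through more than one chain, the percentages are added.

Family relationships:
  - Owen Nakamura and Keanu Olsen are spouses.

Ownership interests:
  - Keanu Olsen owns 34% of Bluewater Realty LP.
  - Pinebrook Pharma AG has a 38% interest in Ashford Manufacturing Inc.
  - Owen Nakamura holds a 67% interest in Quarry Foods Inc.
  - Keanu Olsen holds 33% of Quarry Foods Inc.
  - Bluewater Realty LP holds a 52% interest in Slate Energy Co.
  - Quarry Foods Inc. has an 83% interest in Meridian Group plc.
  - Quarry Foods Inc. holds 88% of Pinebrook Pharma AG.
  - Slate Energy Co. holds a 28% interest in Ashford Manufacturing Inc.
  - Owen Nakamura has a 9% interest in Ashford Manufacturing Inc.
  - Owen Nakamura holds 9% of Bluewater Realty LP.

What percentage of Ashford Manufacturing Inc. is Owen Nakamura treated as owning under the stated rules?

48.7008%

By spousal attribution (R1), Owen Nakamura is treated as also owning Keanu Olsen's interest in Bluewater Realty LP, giving 9% + 34% = 43%.
By spousal attribution (R1), Owen Nakamura is treated as also owning Keanu Olsen's interest in Quarry Foods Inc, giving 67% + 33% = 100%.
Chain via Bluewater Realty LP → Slate Energy Co. (R2): 43% × 52% × 28% = 6.2608% of Ashford Manufacturing Inc.
Chain via Quarry Foods Inc. → Pinebrook Pharma AG (R2): 100% × 88% × 38% = 33.44% of Ashford Manufacturing Inc.
Direct interest in Ashford Manufacturing Inc: 9%.
Aggregating (R3): 6.2608% + 33.44% + 9% = 48.7008%.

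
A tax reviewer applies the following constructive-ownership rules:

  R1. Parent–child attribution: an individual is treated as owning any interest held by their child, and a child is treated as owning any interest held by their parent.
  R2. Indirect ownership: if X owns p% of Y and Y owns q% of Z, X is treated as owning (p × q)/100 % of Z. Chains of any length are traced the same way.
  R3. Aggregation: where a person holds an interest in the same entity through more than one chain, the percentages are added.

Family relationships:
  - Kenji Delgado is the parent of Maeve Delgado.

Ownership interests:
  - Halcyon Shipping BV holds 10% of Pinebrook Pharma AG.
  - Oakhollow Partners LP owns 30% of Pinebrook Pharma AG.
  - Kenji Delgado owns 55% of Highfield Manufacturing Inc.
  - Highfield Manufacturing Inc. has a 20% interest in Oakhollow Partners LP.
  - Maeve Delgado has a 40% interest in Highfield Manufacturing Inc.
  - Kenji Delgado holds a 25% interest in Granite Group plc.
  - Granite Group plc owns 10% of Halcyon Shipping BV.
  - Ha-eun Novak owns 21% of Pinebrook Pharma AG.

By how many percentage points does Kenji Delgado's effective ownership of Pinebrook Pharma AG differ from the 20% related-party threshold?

By parent–child attribution (R1), Kenji Delgado is treated as also owning Maeve Delgado's interest in Highfield Manufacturing Inc, giving 55% + 40% = 95%.
Chain via Highfield Manufacturing Inc. → Oakhollow Partners LP (R2): 95% × 20% × 30% = 5.7% of Pinebrook Pharma AG.
Chain via Granite Group plc → Halcyon Shipping BV (R2): 25% × 10% × 10% = 0.25% of Pinebrook Pharma AG.
Aggregating (R3): 5.7% + 0.25% = 5.95%.
5.95% falls short of the 20% threshold by 14.05 percentage points.

14.05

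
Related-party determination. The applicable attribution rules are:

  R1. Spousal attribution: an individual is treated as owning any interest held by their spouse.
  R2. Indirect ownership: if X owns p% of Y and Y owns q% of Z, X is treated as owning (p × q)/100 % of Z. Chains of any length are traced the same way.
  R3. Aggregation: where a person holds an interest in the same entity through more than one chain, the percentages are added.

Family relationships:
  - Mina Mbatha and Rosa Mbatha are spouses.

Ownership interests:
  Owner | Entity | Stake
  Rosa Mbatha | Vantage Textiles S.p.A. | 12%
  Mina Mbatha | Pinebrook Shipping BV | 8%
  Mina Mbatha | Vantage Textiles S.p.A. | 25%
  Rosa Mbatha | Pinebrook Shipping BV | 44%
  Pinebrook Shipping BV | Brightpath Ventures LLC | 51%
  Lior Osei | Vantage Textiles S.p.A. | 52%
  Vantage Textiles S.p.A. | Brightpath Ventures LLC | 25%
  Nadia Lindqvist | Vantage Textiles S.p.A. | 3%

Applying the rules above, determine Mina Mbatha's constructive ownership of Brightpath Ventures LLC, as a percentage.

35.77%

By spousal attribution (R1), Mina Mbatha is treated as also owning Rosa Mbatha's interest in Vantage Textiles S.p.A, giving 25% + 12% = 37%.
By spousal attribution (R1), Mina Mbatha is treated as also owning Rosa Mbatha's interest in Pinebrook Shipping BV, giving 8% + 44% = 52%.
Chain via Vantage Textiles S.p.A. (R2): 37% × 25% = 9.25% of Brightpath Ventures LLC.
Chain via Pinebrook Shipping BV (R2): 52% × 51% = 26.52% of Brightpath Ventures LLC.
Aggregating (R3): 9.25% + 26.52% = 35.77%.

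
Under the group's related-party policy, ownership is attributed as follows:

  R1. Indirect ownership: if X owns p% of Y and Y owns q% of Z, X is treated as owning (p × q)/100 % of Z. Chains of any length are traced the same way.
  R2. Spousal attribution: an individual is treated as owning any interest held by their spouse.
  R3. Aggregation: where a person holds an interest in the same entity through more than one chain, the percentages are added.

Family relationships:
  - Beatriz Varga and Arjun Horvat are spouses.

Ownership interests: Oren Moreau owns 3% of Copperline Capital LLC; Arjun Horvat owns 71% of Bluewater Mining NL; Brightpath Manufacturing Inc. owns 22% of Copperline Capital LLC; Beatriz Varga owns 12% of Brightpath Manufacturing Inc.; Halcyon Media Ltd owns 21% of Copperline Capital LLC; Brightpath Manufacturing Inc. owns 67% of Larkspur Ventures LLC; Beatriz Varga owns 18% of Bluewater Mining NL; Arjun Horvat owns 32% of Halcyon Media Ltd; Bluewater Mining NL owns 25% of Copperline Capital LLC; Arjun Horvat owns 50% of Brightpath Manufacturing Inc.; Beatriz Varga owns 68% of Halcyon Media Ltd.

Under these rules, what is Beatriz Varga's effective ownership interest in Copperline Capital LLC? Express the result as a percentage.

56.89%

By spousal attribution (R2), Beatriz Varga is treated as also owning Arjun Horvat's interest in Halcyon Media Ltd, giving 68% + 32% = 100%.
By spousal attribution (R2), Beatriz Varga is treated as also owning Arjun Horvat's interest in Bluewater Mining NL, giving 18% + 71% = 89%.
By spousal attribution (R2), Beatriz Varga is treated as also owning Arjun Horvat's interest in Brightpath Manufacturing Inc, giving 12% + 50% = 62%.
Chain via Halcyon Media Ltd (R1): 100% × 21% = 21% of Copperline Capital LLC.
Chain via Bluewater Mining NL (R1): 89% × 25% = 22.25% of Copperline Capital LLC.
Chain via Brightpath Manufacturing Inc. (R1): 62% × 22% = 13.64% of Copperline Capital LLC.
Aggregating (R3): 21% + 22.25% + 13.64% = 56.89%.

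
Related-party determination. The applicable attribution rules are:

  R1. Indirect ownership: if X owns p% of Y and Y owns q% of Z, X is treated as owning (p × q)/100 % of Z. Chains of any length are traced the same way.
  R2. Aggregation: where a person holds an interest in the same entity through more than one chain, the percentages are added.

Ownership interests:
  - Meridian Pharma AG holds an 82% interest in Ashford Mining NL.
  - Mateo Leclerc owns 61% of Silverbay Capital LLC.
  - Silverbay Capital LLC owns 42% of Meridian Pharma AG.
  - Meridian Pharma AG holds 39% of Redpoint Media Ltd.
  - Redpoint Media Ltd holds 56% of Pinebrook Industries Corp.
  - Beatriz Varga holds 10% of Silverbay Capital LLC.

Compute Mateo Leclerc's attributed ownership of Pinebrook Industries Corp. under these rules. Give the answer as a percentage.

5.595408%

Chain via Silverbay Capital LLC → Meridian Pharma AG → Redpoint Media Ltd (R1): 61% × 42% × 39% × 56% = 5.595408% of Pinebrook Industries Corp.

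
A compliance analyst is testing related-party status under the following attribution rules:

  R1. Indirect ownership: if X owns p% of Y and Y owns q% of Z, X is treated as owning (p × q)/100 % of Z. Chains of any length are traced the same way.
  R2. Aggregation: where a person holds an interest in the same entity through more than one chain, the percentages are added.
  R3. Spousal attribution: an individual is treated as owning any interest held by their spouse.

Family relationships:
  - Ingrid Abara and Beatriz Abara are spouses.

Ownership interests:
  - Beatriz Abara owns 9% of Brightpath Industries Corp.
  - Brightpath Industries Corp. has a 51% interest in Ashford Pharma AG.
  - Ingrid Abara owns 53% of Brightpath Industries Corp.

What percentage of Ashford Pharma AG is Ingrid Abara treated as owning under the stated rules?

31.62%

By spousal attribution (R3), Ingrid Abara is treated as also owning Beatriz Abara's interest in Brightpath Industries Corp, giving 53% + 9% = 62%.
Chain via Brightpath Industries Corp. (R1): 62% × 51% = 31.62% of Ashford Pharma AG.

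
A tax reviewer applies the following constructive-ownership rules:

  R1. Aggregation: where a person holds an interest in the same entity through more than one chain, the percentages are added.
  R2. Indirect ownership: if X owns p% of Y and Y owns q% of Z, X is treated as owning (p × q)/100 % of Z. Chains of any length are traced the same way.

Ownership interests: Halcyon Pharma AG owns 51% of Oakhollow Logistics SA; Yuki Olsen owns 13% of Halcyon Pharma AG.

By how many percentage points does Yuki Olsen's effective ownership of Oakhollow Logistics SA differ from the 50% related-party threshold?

Chain via Halcyon Pharma AG (R2): 13% × 51% = 6.63% of Oakhollow Logistics SA.
6.63% falls short of the 50% threshold by 43.37 percentage points.

43.37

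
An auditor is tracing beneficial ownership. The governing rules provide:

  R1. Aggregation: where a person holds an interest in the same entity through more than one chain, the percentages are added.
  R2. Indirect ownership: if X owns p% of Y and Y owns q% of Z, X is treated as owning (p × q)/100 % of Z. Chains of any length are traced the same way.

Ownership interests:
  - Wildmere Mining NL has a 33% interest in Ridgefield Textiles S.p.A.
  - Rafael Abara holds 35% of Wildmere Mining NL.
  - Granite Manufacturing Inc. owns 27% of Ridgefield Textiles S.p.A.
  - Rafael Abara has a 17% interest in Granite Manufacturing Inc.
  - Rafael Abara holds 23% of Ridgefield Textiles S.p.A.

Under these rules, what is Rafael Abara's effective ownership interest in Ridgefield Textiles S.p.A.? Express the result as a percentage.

Chain via Wildmere Mining NL (R2): 35% × 33% = 11.55% of Ridgefield Textiles S.p.A.
Chain via Granite Manufacturing Inc. (R2): 17% × 27% = 4.59% of Ridgefield Textiles S.p.A.
Direct interest in Ridgefield Textiles S.p.A: 23%.
Aggregating (R1): 11.55% + 4.59% + 23% = 39.14%.

39.14%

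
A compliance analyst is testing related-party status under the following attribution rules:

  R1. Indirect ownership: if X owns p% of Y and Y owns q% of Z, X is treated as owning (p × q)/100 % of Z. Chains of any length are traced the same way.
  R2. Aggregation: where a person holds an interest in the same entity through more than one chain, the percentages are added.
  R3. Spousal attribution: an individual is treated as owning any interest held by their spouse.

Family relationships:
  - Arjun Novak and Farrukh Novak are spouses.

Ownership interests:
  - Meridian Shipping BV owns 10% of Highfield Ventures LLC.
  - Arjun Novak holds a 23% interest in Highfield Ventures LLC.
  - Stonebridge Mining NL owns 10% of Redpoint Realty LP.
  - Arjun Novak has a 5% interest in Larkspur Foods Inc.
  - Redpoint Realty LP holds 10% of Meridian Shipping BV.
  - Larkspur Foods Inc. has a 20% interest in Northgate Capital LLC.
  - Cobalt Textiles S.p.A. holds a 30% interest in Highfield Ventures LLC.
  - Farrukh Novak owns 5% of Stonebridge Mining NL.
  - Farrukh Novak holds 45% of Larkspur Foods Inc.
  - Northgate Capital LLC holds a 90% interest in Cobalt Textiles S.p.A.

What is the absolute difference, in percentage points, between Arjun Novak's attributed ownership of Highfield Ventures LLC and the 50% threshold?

24.295

By spousal attribution (R3), Arjun Novak is treated as also owning Farrukh Novak's interest in Larkspur Foods Inc, giving 5% + 45% = 50%.
By spousal attribution (R3), Arjun Novak is treated as owning Farrukh Novak's 5% interest in Stonebridge Mining NL.
Chain via Larkspur Foods Inc. → Northgate Capital LLC → Cobalt Textiles S.p.A. (R1): 50% × 20% × 90% × 30% = 2.7% of Highfield Ventures LLC.
Direct interest in Highfield Ventures LLC: 23%.
Chain via Stonebridge Mining NL → Redpoint Realty LP → Meridian Shipping BV (R1): 5% × 10% × 10% × 10% = 0.005% of Highfield Ventures LLC.
Aggregating (R2): 2.7% + 23% + 0.005% = 25.705%.
25.705% falls short of the 50% threshold by 24.295 percentage points.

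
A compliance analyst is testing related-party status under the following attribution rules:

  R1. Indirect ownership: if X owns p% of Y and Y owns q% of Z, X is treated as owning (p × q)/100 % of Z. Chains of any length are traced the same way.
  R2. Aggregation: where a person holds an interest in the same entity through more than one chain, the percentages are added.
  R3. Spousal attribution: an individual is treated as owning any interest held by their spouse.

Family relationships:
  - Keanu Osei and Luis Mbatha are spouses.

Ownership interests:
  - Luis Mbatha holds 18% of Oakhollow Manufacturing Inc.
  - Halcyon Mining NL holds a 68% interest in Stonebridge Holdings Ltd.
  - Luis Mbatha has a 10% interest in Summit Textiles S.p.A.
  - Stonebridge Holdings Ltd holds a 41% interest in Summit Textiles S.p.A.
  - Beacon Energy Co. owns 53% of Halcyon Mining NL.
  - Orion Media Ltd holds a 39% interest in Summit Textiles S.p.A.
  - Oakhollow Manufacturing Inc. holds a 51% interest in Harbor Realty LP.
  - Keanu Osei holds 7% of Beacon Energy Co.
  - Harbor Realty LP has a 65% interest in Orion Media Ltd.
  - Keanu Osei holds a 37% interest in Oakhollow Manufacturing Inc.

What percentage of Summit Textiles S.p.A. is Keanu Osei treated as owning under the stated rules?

18.145023%

By spousal attribution (R3), Keanu Osei is treated as also owning Luis Mbatha's interest in Oakhollow Manufacturing Inc, giving 37% + 18% = 55%.
By spousal attribution (R3), Keanu Osei is treated as owning Luis Mbatha's 10% interest in Summit Textiles S.p.A.
Chain via Beacon Energy Co. → Halcyon Mining NL → Stonebridge Holdings Ltd (R1): 7% × 53% × 68% × 41% = 1.034348% of Summit Textiles S.p.A.
Chain via Oakhollow Manufacturing Inc. → Harbor Realty LP → Orion Media Ltd (R1): 55% × 51% × 65% × 39% = 7.110675% of Summit Textiles S.p.A.
Direct interest in Summit Textiles S.p.A: 10%.
Aggregating (R2): 1.034348% + 7.110675% + 10% = 18.145023%.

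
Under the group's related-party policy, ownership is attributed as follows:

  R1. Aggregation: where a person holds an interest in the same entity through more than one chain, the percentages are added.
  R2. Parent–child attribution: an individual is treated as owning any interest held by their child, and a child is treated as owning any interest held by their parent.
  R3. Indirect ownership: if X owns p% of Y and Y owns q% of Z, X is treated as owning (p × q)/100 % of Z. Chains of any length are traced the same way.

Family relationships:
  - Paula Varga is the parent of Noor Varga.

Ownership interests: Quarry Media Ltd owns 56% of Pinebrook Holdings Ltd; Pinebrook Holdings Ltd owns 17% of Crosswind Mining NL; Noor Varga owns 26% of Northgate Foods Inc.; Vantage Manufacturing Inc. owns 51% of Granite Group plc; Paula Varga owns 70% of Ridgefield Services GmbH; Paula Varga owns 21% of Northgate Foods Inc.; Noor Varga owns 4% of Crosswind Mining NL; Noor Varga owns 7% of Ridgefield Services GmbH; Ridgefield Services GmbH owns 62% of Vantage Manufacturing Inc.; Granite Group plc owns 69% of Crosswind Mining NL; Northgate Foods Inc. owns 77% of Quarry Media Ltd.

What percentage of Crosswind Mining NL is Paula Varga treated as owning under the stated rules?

By parent–child attribution (R2), Paula Varga is treated as also owning Noor Varga's interest in Ridgefield Services GmbH, giving 70% + 7% = 77%.
By parent–child attribution (R2), Paula Varga is treated as also owning Noor Varga's interest in Northgate Foods Inc, giving 21% + 26% = 47%.
By parent–child attribution (R2), Paula Varga is treated as owning Noor Varga's 4% interest in Crosswind Mining NL.
Chain via Ridgefield Services GmbH → Vantage Manufacturing Inc. → Granite Group plc (R3): 77% × 62% × 51% × 69% = 16.799706% of Crosswind Mining NL.
Chain via Northgate Foods Inc. → Quarry Media Ltd → Pinebrook Holdings Ltd (R3): 47% × 77% × 56% × 17% = 3.445288% of Crosswind Mining NL.
Direct interest in Crosswind Mining NL: 4%.
Aggregating (R1): 16.799706% + 3.445288% + 4% = 24.244994%.

24.244994%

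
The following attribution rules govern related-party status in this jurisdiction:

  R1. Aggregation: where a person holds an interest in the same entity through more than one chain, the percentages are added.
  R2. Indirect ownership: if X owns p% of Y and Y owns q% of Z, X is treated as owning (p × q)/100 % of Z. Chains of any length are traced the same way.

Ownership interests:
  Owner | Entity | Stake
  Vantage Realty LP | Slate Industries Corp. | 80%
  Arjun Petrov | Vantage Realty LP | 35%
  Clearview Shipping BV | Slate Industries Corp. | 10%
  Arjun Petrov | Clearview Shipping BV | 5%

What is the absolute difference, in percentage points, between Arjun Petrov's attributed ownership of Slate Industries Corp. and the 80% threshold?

Chain via Vantage Realty LP (R2): 35% × 80% = 28% of Slate Industries Corp.
Chain via Clearview Shipping BV (R2): 5% × 10% = 0.5% of Slate Industries Corp.
Aggregating (R1): 28% + 0.5% = 28.5%.
28.5% falls short of the 80% threshold by 51.5 percentage points.

51.5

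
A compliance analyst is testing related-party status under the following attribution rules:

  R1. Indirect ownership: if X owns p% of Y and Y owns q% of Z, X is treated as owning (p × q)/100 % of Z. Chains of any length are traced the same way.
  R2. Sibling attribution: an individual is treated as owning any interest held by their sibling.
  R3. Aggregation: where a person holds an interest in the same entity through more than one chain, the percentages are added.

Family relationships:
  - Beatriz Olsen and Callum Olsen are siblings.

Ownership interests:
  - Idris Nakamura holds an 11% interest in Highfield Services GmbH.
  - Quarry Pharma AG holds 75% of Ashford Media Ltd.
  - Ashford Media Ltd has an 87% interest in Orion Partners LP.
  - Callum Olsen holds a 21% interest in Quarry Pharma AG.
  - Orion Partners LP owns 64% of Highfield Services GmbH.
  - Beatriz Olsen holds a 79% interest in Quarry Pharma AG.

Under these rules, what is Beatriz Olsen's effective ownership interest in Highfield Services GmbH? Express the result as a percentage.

41.76%

By sibling attribution (R2), Beatriz Olsen is treated as also owning Callum Olsen's interest in Quarry Pharma AG, giving 79% + 21% = 100%.
Chain via Quarry Pharma AG → Ashford Media Ltd → Orion Partners LP (R1): 100% × 75% × 87% × 64% = 41.76% of Highfield Services GmbH.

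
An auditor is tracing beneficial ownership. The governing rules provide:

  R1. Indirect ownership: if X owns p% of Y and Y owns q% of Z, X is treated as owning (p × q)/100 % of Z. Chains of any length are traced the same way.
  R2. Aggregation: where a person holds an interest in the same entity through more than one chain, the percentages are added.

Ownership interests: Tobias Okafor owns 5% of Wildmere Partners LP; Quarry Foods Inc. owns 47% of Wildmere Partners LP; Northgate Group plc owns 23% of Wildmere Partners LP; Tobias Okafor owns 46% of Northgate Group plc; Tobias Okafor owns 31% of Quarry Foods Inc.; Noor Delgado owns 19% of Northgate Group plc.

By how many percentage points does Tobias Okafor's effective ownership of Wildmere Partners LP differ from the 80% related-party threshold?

Chain via Northgate Group plc (R1): 46% × 23% = 10.58% of Wildmere Partners LP.
Chain via Quarry Foods Inc. (R1): 31% × 47% = 14.57% of Wildmere Partners LP.
Direct interest in Wildmere Partners LP: 5%.
Aggregating (R2): 10.58% + 14.57% + 5% = 30.15%.
30.15% falls short of the 80% threshold by 49.85 percentage points.

49.85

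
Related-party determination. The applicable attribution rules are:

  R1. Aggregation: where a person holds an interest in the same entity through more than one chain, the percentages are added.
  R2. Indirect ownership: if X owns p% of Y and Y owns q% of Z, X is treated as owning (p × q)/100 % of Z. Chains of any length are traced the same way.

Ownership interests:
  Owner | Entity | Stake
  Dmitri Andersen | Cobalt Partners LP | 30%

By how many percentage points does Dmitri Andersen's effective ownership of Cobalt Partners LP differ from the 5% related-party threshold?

25

Direct interest in Cobalt Partners LP: 30%.
30% exceeds the 5% threshold by 25 percentage points.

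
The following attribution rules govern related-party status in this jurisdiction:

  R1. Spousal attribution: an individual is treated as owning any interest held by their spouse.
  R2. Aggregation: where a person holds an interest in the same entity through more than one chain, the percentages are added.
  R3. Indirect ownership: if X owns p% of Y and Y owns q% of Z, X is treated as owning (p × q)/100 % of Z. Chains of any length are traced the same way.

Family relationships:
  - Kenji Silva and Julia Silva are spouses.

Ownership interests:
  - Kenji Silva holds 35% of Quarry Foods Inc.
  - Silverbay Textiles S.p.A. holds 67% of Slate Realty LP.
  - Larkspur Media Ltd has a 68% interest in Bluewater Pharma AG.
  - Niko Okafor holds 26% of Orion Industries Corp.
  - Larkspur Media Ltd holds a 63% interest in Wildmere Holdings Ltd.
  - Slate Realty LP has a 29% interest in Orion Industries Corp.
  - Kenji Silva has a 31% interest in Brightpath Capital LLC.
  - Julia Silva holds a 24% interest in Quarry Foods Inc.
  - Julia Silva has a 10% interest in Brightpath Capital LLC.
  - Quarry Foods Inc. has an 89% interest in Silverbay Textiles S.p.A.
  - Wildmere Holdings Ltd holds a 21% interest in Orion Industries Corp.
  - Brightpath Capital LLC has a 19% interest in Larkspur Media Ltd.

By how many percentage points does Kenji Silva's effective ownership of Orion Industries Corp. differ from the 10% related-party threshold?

By spousal attribution (R1), Kenji Silva is treated as also owning Julia Silva's interest in Brightpath Capital LLC, giving 31% + 10% = 41%.
By spousal attribution (R1), Kenji Silva is treated as also owning Julia Silva's interest in Quarry Foods Inc, giving 35% + 24% = 59%.
Chain via Brightpath Capital LLC → Larkspur Media Ltd → Wildmere Holdings Ltd (R3): 41% × 19% × 63% × 21% = 1.030617% of Orion Industries Corp.
Chain via Quarry Foods Inc. → Silverbay Textiles S.p.A. → Slate Realty LP (R3): 59% × 89% × 67% × 29% = 10.202693% of Orion Industries Corp.
Aggregating (R2): 1.030617% + 10.202693% = 11.23331%.
11.23331% exceeds the 10% threshold by 1.23331 percentage points.

1.23331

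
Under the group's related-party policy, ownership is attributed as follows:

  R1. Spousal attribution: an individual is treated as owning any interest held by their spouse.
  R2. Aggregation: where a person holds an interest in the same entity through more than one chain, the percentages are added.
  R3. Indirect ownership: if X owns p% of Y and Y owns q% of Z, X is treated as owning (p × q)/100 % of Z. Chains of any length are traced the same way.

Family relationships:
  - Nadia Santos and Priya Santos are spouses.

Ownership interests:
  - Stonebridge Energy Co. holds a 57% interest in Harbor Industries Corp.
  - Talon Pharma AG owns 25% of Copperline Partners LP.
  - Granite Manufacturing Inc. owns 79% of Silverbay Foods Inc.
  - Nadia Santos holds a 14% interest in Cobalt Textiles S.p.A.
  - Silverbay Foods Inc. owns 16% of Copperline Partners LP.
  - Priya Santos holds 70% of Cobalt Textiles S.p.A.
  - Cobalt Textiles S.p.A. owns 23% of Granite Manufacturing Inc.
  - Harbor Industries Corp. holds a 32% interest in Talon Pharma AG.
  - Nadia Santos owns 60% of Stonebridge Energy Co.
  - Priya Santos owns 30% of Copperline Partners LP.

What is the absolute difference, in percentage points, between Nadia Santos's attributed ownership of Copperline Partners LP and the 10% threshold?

By spousal attribution (R1), Nadia Santos is treated as also owning Priya Santos's interest in Cobalt Textiles S.p.A, giving 14% + 70% = 84%.
By spousal attribution (R1), Nadia Santos is treated as owning Priya Santos's 30% interest in Copperline Partners LP.
Chain via Stonebridge Energy Co. → Harbor Industries Corp. → Talon Pharma AG (R3): 60% × 57% × 32% × 25% = 2.736% of Copperline Partners LP.
Chain via Cobalt Textiles S.p.A. → Granite Manufacturing Inc. → Silverbay Foods Inc. (R3): 84% × 23% × 79% × 16% = 2.442048% of Copperline Partners LP.
Direct interest in Copperline Partners LP: 30%.
Aggregating (R2): 2.736% + 2.442048% + 30% = 35.178048%.
35.178048% exceeds the 10% threshold by 25.178048 percentage points.

25.178048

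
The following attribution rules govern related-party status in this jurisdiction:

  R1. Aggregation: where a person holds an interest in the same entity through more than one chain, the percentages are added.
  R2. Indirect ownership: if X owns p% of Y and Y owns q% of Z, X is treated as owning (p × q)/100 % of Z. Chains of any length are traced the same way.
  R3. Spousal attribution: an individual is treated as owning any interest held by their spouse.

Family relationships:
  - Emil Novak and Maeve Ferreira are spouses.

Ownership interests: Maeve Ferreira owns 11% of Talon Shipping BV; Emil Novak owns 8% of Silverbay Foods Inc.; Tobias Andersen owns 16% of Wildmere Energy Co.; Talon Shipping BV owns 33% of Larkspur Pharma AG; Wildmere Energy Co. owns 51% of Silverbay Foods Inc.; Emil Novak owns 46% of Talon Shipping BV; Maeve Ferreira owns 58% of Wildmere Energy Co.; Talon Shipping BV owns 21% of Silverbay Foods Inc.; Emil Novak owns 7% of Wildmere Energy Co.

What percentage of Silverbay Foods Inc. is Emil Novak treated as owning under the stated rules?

53.12%

By spousal attribution (R3), Emil Novak is treated as also owning Maeve Ferreira's interest in Wildmere Energy Co, giving 7% + 58% = 65%.
By spousal attribution (R3), Emil Novak is treated as also owning Maeve Ferreira's interest in Talon Shipping BV, giving 46% + 11% = 57%.
Chain via Wildmere Energy Co. (R2): 65% × 51% = 33.15% of Silverbay Foods Inc.
Chain via Talon Shipping BV (R2): 57% × 21% = 11.97% of Silverbay Foods Inc.
Direct interest in Silverbay Foods Inc: 8%.
Aggregating (R1): 33.15% + 11.97% + 8% = 53.12%.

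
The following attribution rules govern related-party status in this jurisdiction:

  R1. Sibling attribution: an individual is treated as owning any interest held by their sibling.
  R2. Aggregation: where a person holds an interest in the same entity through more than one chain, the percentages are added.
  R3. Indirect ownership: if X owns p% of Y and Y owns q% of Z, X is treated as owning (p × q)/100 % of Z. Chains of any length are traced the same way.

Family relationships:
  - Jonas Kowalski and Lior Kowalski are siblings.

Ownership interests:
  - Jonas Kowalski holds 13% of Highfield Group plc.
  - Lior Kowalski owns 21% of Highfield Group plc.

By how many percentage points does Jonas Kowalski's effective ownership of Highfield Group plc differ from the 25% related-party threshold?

By sibling attribution (R1), Jonas Kowalski is treated as also owning Lior Kowalski's interest in Highfield Group plc, giving 13% + 21% = 34%.
Direct interest in Highfield Group plc: 34%.
34% exceeds the 25% threshold by 9 percentage points.

9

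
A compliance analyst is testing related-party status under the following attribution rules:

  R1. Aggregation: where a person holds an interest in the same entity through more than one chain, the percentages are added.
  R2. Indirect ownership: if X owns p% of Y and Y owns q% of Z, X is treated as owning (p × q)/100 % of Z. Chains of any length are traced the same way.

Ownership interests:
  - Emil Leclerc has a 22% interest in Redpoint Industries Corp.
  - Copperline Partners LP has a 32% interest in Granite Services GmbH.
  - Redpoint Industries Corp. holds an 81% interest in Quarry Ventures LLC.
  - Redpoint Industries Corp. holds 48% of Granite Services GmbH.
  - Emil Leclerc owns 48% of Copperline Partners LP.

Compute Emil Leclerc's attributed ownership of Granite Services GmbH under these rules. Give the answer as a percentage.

25.92%

Chain via Copperline Partners LP (R2): 48% × 32% = 15.36% of Granite Services GmbH.
Chain via Redpoint Industries Corp. (R2): 22% × 48% = 10.56% of Granite Services GmbH.
Aggregating (R1): 15.36% + 10.56% = 25.92%.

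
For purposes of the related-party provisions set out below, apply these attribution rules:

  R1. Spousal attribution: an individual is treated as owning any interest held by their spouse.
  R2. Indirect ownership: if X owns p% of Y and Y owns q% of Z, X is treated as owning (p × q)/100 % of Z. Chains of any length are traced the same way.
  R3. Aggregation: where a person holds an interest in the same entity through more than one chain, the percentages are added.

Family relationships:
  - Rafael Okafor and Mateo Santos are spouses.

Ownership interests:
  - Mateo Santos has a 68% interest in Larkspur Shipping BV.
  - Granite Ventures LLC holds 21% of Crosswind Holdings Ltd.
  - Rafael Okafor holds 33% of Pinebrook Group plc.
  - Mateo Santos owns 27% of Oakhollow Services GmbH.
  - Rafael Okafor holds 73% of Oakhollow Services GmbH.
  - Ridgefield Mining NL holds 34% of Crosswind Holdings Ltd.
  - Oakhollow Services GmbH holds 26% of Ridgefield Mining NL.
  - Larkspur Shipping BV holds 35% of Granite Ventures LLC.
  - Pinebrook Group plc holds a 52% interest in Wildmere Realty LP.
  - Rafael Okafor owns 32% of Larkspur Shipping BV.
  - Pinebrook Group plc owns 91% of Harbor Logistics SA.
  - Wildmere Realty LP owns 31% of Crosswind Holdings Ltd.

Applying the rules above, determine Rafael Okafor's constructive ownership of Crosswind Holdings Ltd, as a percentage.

By spousal attribution (R1), Rafael Okafor is treated as also owning Mateo Santos's interest in Larkspur Shipping BV, giving 32% + 68% = 100%.
By spousal attribution (R1), Rafael Okafor is treated as also owning Mateo Santos's interest in Oakhollow Services GmbH, giving 73% + 27% = 100%.
Chain via Pinebrook Group plc → Wildmere Realty LP (R2): 33% × 52% × 31% = 5.3196% of Crosswind Holdings Ltd.
Chain via Larkspur Shipping BV → Granite Ventures LLC (R2): 100% × 35% × 21% = 7.35% of Crosswind Holdings Ltd.
Chain via Oakhollow Services GmbH → Ridgefield Mining NL (R2): 100% × 26% × 34% = 8.84% of Crosswind Holdings Ltd.
Aggregating (R3): 5.3196% + 7.35% + 8.84% = 21.5096%.

21.5096%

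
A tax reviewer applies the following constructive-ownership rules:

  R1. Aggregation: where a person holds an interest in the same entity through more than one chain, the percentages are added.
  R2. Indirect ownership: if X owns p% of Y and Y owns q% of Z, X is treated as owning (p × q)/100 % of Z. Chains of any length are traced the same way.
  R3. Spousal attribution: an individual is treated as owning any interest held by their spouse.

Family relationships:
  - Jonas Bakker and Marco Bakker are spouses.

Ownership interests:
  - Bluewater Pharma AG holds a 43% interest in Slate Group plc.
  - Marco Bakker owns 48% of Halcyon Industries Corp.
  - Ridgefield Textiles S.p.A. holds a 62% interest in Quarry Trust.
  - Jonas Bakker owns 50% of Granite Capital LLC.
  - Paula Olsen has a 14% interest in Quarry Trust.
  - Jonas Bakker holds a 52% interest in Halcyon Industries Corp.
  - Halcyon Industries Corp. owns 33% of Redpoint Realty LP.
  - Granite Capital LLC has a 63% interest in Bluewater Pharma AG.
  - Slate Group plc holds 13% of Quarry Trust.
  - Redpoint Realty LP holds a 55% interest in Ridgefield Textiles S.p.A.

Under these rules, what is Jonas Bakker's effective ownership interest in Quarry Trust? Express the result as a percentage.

13.01385%

By spousal attribution (R3), Jonas Bakker is treated as also owning Marco Bakker's interest in Halcyon Industries Corp, giving 52% + 48% = 100%.
Chain via Granite Capital LLC → Bluewater Pharma AG → Slate Group plc (R2): 50% × 63% × 43% × 13% = 1.76085% of Quarry Trust.
Chain via Halcyon Industries Corp. → Redpoint Realty LP → Ridgefield Textiles S.p.A. (R2): 100% × 33% × 55% × 62% = 11.253% of Quarry Trust.
Aggregating (R1): 1.76085% + 11.253% = 13.01385%.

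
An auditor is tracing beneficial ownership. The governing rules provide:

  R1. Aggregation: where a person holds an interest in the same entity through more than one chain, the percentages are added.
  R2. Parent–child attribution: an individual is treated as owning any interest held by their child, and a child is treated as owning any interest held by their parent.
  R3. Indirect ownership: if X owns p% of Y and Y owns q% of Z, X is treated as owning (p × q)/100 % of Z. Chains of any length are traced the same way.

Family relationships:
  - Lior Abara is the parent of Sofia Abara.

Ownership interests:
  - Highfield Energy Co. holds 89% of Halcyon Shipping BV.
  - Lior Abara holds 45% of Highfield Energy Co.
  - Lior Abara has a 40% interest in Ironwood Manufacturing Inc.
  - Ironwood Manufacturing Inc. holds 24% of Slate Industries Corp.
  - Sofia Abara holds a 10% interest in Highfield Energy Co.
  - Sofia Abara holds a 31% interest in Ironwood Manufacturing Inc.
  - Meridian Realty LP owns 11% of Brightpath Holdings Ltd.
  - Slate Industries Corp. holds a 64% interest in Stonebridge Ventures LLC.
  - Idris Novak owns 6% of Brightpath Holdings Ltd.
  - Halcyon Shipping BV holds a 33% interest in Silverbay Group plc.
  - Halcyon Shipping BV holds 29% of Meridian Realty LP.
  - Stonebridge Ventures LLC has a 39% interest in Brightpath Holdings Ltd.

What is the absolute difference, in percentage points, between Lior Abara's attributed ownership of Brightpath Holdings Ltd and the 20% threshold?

14.185311

By parent–child attribution (R2), Lior Abara is treated as also owning Sofia Abara's interest in Ironwood Manufacturing Inc, giving 40% + 31% = 71%.
By parent–child attribution (R2), Lior Abara is treated as also owning Sofia Abara's interest in Highfield Energy Co, giving 45% + 10% = 55%.
Chain via Ironwood Manufacturing Inc. → Slate Industries Corp. → Stonebridge Ventures LLC (R3): 71% × 24% × 64% × 39% = 4.253184% of Brightpath Holdings Ltd.
Chain via Highfield Energy Co. → Halcyon Shipping BV → Meridian Realty LP (R3): 55% × 89% × 29% × 11% = 1.561505% of Brightpath Holdings Ltd.
Aggregating (R1): 4.253184% + 1.561505% = 5.814689%.
5.814689% falls short of the 20% threshold by 14.185311 percentage points.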